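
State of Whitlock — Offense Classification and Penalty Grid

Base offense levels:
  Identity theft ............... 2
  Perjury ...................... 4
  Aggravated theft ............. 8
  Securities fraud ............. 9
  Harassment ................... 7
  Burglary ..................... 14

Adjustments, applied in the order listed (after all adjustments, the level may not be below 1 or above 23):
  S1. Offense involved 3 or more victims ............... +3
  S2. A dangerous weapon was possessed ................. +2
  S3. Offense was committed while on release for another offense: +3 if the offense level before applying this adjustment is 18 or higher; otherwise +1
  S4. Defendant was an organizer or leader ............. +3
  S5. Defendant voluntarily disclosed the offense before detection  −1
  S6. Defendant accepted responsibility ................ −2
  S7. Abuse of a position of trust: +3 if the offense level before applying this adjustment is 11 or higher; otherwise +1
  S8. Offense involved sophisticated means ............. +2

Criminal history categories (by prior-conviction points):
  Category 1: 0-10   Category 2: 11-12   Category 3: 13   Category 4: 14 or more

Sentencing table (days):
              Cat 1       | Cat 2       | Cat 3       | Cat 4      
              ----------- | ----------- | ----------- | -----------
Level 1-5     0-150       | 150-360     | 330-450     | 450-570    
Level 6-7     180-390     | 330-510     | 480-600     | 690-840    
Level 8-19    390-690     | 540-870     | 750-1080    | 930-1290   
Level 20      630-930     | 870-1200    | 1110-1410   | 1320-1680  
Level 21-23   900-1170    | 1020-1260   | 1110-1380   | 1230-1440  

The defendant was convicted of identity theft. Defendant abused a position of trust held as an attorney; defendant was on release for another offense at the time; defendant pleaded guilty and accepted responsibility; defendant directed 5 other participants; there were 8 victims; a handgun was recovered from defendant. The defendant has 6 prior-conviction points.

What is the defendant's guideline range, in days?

Base offense level for identity theft: 2.
S1 applies: 2 + 3 = 5.
S2 applies: 5 + 2 = 7.
S3 applies (level before this adjustment is 7 < 18, so +1): 7 + 1 = 8.
S4 applies: 8 + 3 = 11.
S6 applies: 11 − 2 = 9.
S7 applies (level before this adjustment is 9 < 11, so +1): 9 + 1 = 10.
S8 does not apply.
Final offense level: 10.
Criminal history: 6 prior points → Category 1 (0-10).
Level 10 falls in the 8-19 band.
Grid: Level 8-19 × Category 1 = 390-690 days.

390-690 days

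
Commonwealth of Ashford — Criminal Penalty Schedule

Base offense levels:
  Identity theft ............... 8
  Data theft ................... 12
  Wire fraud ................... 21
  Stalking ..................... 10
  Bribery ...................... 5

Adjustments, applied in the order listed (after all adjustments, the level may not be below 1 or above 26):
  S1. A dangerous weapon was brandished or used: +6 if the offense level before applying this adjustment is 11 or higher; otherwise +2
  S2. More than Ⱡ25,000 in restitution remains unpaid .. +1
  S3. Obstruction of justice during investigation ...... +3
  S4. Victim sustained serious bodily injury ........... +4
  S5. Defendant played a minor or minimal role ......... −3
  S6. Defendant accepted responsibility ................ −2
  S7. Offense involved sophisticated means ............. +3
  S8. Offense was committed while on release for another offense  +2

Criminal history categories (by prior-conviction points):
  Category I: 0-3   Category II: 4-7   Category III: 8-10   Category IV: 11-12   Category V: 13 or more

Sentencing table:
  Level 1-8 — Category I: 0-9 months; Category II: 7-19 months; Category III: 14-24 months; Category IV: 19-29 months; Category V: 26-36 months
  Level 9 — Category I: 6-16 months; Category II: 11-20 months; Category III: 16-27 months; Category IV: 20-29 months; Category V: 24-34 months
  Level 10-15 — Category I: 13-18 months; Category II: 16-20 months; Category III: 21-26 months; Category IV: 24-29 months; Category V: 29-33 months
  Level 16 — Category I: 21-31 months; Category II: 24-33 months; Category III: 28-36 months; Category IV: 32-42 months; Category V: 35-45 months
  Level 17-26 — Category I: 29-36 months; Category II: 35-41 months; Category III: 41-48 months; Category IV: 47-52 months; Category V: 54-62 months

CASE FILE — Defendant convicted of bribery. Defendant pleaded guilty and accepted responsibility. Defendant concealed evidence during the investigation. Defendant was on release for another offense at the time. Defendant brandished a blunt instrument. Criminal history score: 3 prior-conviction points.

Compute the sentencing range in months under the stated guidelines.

13-18 months

Base offense level for bribery: 5.
S1 applies (level before this adjustment is 5 < 11, so +2): 5 + 2 = 7.
S3 applies: 7 + 3 = 10.
S5 does not apply.
S6 applies: 10 − 2 = 8.
S8 applies: 8 + 2 = 10.
Final offense level: 10.
Criminal history: 3 prior points → Category I (0-3).
Level 10 falls in the 10-15 band.
Grid: Level 10-15 × Category I = 13-18 months.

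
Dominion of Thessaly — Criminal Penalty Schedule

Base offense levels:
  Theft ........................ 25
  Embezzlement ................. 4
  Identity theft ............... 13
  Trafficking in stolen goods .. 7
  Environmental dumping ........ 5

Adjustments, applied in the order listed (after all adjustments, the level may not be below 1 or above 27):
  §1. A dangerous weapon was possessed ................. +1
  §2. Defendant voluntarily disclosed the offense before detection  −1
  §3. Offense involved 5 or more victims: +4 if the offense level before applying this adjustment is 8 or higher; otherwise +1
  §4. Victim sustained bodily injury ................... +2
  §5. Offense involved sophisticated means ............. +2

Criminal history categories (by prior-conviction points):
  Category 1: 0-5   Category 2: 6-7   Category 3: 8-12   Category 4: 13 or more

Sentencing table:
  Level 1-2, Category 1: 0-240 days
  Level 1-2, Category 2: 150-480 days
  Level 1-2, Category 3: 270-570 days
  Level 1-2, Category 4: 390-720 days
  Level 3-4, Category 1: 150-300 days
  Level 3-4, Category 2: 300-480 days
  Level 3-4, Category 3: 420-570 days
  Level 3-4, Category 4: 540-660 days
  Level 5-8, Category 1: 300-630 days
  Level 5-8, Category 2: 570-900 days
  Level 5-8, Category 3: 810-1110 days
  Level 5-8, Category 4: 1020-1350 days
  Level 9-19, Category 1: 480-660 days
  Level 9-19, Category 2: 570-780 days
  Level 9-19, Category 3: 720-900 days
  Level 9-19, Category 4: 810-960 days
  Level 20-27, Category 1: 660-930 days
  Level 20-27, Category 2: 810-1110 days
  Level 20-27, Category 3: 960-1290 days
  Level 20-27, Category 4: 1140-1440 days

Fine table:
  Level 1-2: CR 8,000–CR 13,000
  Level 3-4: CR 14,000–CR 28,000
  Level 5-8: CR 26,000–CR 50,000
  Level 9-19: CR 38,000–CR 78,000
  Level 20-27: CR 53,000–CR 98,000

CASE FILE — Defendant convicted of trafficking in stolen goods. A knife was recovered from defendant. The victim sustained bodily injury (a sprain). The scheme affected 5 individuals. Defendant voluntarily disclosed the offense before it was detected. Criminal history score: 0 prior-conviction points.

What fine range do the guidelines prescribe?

CR 38,000–CR 78,000

Base offense level for trafficking in stolen goods: 7.
§1 applies: 7 + 1 = 8.
§2 applies: 8 − 1 = 7.
§3 applies (level before this adjustment is 7 < 8, so +1): 7 + 1 = 8.
§4 applies: 8 + 2 = 10.
§5 does not apply.
Final offense level: 10.
Level 10 falls in the 9-19 band.
Fine table: Level 9-19 → CR 38,000–CR 78,000.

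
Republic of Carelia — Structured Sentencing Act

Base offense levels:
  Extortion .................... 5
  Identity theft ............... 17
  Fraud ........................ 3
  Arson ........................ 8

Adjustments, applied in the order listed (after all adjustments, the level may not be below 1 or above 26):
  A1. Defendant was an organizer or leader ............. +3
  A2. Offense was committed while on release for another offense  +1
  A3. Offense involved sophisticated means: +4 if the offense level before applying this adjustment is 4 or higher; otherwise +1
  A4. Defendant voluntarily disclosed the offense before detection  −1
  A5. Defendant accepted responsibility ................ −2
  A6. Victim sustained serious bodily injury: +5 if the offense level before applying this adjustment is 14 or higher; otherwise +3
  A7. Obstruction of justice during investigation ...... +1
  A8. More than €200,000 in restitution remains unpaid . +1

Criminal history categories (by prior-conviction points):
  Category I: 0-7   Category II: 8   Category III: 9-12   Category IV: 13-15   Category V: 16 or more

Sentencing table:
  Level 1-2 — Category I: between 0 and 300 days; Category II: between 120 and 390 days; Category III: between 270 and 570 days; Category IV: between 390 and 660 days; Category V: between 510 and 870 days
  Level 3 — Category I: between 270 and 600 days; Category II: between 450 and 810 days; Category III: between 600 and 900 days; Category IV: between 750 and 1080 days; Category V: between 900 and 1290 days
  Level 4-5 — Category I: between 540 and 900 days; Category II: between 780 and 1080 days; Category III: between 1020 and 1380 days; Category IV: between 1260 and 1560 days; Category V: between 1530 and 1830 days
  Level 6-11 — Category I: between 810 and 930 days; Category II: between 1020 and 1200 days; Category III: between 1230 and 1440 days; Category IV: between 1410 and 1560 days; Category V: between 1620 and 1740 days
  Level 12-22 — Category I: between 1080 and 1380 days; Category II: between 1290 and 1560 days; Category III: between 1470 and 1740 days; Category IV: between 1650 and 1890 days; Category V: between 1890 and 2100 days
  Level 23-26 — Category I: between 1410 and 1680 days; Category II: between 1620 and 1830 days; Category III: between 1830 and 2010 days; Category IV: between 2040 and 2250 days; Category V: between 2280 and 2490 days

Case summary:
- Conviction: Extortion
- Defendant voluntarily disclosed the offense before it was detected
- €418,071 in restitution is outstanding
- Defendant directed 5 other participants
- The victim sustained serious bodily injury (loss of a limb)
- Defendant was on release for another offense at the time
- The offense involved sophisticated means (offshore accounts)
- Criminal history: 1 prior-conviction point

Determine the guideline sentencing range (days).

Base offense level for extortion: 5.
A1 applies: 5 + 3 = 8.
A2 applies: 8 + 1 = 9.
A3 applies (level before this adjustment is 9 ≥ 4, so +4): 9 + 4 = 13.
A4 applies: 13 − 1 = 12.
A6 applies (level before this adjustment is 12 < 14, so +3): 12 + 3 = 15.
A8 applies: 15 + 1 = 16.
Final offense level: 16.
Criminal history: 1 prior point → Category I (0-7).
Level 16 falls in the 12-22 band.
Grid: Level 12-22 × Category I = 1080-1380 days.

1080-1380 days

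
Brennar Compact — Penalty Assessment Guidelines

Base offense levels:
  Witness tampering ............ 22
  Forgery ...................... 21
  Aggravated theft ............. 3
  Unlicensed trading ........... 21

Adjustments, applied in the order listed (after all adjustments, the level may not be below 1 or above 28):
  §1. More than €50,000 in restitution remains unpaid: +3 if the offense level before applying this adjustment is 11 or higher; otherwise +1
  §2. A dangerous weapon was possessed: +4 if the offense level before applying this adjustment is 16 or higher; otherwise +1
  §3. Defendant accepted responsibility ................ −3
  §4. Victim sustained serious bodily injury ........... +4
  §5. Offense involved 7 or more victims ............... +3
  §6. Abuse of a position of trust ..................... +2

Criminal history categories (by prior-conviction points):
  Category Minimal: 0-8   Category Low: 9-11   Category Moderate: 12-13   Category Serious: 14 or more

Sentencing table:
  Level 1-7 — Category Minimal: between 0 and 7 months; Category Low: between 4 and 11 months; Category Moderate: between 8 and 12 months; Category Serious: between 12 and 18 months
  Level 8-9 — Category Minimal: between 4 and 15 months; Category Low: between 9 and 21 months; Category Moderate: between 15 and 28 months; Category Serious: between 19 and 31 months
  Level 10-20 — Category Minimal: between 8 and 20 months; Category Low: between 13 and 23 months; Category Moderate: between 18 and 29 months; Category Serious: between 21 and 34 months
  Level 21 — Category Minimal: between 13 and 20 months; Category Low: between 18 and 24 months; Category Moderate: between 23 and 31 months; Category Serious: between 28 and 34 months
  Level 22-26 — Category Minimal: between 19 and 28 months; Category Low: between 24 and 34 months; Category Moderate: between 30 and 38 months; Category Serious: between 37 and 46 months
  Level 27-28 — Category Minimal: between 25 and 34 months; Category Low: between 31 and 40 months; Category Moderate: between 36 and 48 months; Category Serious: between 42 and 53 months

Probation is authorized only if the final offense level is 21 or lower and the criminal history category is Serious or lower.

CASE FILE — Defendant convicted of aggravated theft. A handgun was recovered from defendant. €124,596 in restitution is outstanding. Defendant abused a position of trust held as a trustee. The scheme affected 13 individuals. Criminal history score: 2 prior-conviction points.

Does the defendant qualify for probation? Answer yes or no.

Base offense level for aggravated theft: 3.
§1 applies (level before this adjustment is 3 < 11, so +1): 3 + 1 = 4.
§2 applies (level before this adjustment is 4 < 16, so +1): 4 + 1 = 5.
§4 does not apply.
§5 applies: 5 + 3 = 8.
§6 applies: 8 + 2 = 10.
Final offense level: 10.
Criminal history: 2 prior points → Category Minimal (0-8).
Level 10 falls in the 10-20 band.
Grid: Level 10-20 × Category Minimal = 8-20 months.
Probation check: level 10 ≤ 21 and category Minimal ≤ Serious → eligible.

Yes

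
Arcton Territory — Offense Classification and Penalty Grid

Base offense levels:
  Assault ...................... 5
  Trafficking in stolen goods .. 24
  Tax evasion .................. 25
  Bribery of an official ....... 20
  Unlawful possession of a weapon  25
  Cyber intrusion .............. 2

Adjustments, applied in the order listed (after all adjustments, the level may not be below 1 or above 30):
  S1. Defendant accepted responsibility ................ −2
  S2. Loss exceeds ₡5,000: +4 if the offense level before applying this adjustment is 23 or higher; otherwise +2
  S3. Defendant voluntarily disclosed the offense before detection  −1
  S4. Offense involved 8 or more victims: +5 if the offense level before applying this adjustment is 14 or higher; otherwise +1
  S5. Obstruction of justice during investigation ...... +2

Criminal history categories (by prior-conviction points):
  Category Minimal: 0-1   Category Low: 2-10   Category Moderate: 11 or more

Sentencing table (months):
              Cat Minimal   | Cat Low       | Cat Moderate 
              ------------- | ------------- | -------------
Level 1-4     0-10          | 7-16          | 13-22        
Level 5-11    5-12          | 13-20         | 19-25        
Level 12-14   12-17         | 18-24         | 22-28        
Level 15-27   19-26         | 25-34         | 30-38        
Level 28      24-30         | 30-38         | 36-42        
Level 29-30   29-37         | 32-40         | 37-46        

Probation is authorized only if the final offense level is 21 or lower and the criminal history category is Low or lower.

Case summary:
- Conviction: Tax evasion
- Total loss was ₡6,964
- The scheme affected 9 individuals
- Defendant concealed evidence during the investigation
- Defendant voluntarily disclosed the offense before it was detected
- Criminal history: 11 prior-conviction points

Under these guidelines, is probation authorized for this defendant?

No

Base offense level for tax evasion: 25.
S1 does not apply.
S2 applies (level before this adjustment is 25 ≥ 23, so +4): 25 + 4 = 29.
S3 applies: 29 − 1 = 28.
S4 applies (level before this adjustment is 28 ≥ 14, so +5): 28 + 5 = 33.
S5 applies: 33 + 2 = 35.
Level 35 exceeds the maximum of 30; capped at 30.
Final offense level: 30.
Criminal history: 11 prior points → Category Moderate (11+).
Level 30 falls in the 29-30 band.
Grid: Level 29-30 × Category Moderate = 37-46 months.
Probation check: level 30 > 21 and category Moderate > Low → not eligible.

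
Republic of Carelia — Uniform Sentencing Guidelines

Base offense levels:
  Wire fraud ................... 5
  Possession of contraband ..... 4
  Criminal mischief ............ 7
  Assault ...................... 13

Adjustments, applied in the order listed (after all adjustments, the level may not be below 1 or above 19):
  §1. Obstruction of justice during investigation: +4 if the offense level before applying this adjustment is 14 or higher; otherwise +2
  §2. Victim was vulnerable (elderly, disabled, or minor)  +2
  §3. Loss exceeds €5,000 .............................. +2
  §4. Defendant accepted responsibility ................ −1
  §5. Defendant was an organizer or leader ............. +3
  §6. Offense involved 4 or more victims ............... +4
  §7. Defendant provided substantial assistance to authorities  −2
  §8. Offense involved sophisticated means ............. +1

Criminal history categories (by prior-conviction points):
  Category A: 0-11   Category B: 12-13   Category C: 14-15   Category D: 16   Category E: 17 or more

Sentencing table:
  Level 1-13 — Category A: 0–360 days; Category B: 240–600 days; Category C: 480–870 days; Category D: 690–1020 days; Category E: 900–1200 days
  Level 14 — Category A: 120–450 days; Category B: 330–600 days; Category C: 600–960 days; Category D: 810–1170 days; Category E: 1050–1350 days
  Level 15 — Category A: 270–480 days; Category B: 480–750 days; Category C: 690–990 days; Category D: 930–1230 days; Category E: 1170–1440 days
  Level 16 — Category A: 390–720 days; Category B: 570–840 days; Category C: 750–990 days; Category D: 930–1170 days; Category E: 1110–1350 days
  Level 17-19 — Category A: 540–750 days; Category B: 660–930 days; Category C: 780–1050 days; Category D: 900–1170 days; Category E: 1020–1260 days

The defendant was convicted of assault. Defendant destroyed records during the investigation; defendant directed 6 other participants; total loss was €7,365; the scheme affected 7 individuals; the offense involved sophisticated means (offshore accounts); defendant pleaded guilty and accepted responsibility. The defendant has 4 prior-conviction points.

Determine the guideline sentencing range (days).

Base offense level for assault: 13.
§1 applies (level before this adjustment is 13 < 14, so +2): 13 + 2 = 15.
§2 does not apply.
§3 applies: 15 + 2 = 17.
§4 applies: 17 − 1 = 16.
§5 applies: 16 + 3 = 19.
§6 applies: 19 + 4 = 23.
§7 does not apply.
§8 applies: 23 + 1 = 24.
Level 24 exceeds the maximum of 19; capped at 19.
Final offense level: 19.
Criminal history: 4 prior points → Category A (0-11).
Level 19 falls in the 17-19 band.
Grid: Level 17-19 × Category A = 540-750 days.

540-750 days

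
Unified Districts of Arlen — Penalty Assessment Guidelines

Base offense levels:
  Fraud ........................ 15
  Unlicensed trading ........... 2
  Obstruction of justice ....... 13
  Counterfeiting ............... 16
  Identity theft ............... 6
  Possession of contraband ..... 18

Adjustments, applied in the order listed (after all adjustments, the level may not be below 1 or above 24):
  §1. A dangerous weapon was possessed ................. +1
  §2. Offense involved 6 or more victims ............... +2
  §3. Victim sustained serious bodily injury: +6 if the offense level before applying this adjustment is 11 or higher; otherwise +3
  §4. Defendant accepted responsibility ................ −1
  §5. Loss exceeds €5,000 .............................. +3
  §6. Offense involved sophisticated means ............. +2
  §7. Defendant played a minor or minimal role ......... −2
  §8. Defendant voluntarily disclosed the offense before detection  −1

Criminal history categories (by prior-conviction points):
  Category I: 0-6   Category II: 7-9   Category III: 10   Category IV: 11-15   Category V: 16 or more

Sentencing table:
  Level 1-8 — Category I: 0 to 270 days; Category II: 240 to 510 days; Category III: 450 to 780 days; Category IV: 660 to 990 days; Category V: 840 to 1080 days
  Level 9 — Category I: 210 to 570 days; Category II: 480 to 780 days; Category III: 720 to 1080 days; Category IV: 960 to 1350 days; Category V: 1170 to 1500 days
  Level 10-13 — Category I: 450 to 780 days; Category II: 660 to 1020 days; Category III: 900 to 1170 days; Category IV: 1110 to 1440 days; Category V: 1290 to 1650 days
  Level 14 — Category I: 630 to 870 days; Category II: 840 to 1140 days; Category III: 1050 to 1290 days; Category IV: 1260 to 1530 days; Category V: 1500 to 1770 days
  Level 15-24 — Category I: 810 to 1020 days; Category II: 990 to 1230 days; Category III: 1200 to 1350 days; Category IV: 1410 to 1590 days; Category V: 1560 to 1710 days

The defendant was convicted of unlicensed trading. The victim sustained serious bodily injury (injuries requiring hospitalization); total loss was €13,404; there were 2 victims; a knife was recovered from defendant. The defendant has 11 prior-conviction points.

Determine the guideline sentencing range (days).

960-1350 days

Base offense level for unlicensed trading: 2.
§1 applies: 2 + 1 = 3.
§3 applies (level before this adjustment is 3 < 11, so +3): 3 + 3 = 6.
§5 applies: 6 + 3 = 9.
§7 does not apply.
§8 does not apply.
Final offense level: 9.
Criminal history: 11 prior points → Category IV (11-15).
Level 9 falls in the 9 band.
Grid: Level 9 × Category IV = 960-1350 days.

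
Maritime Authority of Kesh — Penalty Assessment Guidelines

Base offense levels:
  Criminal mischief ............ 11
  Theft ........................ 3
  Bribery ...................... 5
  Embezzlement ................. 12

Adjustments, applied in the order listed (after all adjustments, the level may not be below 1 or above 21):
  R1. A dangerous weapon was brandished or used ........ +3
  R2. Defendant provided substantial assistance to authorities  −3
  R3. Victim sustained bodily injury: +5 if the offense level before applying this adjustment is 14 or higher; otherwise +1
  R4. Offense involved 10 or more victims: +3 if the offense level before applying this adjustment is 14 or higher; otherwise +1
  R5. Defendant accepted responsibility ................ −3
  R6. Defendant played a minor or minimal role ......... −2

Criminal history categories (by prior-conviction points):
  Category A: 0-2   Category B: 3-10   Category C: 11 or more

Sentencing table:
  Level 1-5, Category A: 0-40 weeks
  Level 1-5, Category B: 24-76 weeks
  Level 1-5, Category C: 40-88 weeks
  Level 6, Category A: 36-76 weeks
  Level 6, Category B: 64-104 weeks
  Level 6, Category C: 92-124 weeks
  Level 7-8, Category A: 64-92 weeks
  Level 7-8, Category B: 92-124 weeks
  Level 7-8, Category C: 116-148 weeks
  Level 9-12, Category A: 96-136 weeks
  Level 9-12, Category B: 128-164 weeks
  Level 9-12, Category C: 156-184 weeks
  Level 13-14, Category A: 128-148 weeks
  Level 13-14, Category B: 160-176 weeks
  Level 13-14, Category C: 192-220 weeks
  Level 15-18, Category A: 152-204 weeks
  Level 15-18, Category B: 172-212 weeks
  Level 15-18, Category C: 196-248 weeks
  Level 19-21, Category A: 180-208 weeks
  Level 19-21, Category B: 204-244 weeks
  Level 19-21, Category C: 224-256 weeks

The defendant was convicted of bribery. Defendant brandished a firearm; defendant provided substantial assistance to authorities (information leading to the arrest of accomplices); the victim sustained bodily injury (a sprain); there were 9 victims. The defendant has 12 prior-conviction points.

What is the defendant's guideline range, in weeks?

Base offense level for bribery: 5.
R1 applies: 5 + 3 = 8.
R2 applies: 8 − 3 = 5.
R3 applies (level before this adjustment is 5 < 14, so +1): 5 + 1 = 6.
R4 does not apply.
R6 does not apply.
Final offense level: 6.
Criminal history: 12 prior points → Category C (11+).
Level 6 falls in the 6 band.
Grid: Level 6 × Category C = 92-124 weeks.

92-124 weeks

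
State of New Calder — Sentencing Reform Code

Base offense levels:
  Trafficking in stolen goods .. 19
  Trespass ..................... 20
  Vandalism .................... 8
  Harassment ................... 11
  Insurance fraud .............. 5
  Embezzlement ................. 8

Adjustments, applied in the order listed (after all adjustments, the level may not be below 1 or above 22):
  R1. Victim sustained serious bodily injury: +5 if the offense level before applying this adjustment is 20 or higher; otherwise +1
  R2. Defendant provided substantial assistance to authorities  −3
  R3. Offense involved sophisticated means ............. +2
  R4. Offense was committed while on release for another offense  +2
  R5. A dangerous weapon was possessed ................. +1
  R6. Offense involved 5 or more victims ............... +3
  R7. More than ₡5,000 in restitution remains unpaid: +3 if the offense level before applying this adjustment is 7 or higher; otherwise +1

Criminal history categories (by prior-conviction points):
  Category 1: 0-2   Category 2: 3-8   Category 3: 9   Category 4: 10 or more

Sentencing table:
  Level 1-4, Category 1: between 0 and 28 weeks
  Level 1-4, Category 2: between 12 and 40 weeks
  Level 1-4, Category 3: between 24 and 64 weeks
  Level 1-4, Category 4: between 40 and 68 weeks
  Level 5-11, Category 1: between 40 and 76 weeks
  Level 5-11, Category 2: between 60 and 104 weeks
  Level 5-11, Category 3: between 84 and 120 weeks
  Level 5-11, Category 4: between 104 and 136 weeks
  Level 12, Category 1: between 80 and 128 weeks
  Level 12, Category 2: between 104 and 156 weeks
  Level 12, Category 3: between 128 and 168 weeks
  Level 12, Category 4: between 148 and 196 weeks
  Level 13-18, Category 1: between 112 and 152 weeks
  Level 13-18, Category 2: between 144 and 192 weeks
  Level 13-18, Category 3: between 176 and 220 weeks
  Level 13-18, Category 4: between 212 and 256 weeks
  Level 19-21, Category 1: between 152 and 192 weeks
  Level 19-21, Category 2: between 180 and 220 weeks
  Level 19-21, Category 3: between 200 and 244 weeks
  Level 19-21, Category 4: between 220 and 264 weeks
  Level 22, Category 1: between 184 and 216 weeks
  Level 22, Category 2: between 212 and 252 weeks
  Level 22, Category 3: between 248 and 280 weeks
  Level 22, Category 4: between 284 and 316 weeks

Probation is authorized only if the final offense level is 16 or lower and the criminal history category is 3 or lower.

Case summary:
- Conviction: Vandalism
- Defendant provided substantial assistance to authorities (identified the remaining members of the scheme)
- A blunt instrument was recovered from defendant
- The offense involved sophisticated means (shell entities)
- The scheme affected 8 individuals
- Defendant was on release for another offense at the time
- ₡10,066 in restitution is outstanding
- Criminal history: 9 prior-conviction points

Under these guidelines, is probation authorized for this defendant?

Base offense level for vandalism: 8.
R2 applies: 8 − 3 = 5.
R3 applies: 5 + 2 = 7.
R4 applies: 7 + 2 = 9.
R5 applies: 9 + 1 = 10.
R6 applies: 10 + 3 = 13.
R7 applies (level before this adjustment is 13 ≥ 7, so +3): 13 + 3 = 16.
Final offense level: 16.
Criminal history: 9 prior points → Category 3 (9).
Level 16 falls in the 13-18 band.
Grid: Level 13-18 × Category 3 = 176-220 weeks.
Probation check: level 16 ≤ 16 and category 3 ≤ 3 → eligible.

Yes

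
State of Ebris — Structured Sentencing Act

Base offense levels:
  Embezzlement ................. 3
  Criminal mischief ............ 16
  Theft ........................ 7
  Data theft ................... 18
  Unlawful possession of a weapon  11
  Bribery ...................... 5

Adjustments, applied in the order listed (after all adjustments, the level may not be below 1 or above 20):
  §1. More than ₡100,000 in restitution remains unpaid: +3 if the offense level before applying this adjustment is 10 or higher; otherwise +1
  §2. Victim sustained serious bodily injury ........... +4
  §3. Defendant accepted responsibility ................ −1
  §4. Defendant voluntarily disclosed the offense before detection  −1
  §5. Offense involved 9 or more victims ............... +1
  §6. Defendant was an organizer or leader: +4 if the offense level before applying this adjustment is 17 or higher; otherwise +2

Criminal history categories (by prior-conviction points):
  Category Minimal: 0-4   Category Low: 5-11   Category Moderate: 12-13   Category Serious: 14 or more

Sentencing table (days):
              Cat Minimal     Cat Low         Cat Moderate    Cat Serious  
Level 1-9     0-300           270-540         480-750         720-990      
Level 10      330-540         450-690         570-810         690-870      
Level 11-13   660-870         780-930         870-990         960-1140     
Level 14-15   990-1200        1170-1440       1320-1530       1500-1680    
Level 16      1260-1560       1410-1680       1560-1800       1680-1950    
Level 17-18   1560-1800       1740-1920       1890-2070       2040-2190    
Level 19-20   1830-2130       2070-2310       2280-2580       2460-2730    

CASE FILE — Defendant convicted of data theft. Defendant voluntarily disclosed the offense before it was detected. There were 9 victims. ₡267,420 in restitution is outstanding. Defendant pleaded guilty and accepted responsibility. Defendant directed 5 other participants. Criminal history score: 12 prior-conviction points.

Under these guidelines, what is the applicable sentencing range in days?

Base offense level for data theft: 18.
§1 applies (level before this adjustment is 18 ≥ 10, so +3): 18 + 3 = 21.
§3 applies: 21 − 1 = 20.
§4 applies: 20 − 1 = 19.
§5 applies: 19 + 1 = 20.
§6 applies (level before this adjustment is 20 ≥ 17, so +4): 20 + 4 = 24.
Level 24 exceeds the maximum of 20; capped at 20.
Final offense level: 20.
Criminal history: 12 prior points → Category Moderate (12-13).
Level 20 falls in the 19-20 band.
Grid: Level 19-20 × Category Moderate = 2280-2580 days.

2280-2580 days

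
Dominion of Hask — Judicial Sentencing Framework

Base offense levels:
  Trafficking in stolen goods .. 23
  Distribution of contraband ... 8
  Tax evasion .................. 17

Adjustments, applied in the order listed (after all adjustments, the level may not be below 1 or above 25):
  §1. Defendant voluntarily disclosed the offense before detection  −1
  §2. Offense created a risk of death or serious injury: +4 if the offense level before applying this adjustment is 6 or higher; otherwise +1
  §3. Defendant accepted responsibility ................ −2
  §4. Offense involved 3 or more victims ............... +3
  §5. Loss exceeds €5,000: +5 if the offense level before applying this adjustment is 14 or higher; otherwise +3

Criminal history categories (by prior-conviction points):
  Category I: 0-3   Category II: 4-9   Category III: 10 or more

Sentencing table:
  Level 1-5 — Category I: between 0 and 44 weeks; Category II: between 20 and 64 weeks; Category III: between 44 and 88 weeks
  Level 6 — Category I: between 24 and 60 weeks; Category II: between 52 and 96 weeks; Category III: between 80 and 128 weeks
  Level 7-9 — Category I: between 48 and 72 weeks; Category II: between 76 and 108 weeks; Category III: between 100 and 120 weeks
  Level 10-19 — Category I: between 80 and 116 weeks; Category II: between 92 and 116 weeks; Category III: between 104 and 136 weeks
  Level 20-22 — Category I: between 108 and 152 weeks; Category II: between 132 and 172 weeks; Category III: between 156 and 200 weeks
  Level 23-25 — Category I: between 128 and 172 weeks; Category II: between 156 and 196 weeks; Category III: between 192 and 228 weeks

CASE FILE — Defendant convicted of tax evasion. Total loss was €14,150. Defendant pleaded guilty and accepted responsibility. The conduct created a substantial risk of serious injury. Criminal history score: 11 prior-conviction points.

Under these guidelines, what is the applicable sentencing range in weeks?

Base offense level for tax evasion: 17.
§2 applies (level before this adjustment is 17 ≥ 6, so +4): 17 + 4 = 21.
§3 applies: 21 − 2 = 19.
§4 does not apply.
§5 applies (level before this adjustment is 19 ≥ 14, so +5): 19 + 5 = 24.
Final offense level: 24.
Criminal history: 11 prior points → Category III (10+).
Level 24 falls in the 23-25 band.
Grid: Level 23-25 × Category III = 192-228 weeks.

192-228 weeks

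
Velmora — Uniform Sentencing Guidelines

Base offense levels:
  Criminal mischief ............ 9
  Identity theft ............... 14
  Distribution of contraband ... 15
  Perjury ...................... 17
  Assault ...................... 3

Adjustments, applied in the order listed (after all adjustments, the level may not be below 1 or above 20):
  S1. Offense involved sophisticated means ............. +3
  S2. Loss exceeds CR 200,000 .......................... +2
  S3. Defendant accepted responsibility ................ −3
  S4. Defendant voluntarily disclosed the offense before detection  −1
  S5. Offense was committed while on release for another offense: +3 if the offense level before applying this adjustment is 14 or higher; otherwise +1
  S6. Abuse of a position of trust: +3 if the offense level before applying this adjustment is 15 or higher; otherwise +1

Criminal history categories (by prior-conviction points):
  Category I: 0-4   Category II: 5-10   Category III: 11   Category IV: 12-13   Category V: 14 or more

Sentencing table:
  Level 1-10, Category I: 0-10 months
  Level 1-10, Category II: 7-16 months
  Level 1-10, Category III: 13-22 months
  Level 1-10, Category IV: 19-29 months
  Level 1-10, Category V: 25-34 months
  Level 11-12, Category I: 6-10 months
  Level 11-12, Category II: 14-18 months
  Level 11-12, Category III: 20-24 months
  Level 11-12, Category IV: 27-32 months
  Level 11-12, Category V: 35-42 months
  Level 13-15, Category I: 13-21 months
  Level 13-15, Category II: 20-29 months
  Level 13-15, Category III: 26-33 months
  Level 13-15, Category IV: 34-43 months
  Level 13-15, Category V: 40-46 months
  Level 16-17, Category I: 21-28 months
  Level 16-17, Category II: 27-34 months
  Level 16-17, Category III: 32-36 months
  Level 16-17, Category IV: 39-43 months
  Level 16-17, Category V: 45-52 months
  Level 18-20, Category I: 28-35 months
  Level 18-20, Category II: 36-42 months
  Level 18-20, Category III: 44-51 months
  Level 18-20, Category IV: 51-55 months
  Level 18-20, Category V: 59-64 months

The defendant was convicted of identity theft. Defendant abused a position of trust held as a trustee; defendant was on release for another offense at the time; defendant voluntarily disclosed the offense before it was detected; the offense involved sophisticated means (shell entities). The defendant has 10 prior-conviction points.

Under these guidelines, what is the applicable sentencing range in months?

Base offense level for identity theft: 14.
S1 applies: 14 + 3 = 17.
S2 does not apply.
S4 applies: 17 − 1 = 16.
S5 applies (level before this adjustment is 16 ≥ 14, so +3): 16 + 3 = 19.
S6 applies (level before this adjustment is 19 ≥ 15, so +3): 19 + 3 = 22.
Level 22 exceeds the maximum of 20; capped at 20.
Final offense level: 20.
Criminal history: 10 prior points → Category II (5-10).
Level 20 falls in the 18-20 band.
Grid: Level 18-20 × Category II = 36-42 months.

36-42 months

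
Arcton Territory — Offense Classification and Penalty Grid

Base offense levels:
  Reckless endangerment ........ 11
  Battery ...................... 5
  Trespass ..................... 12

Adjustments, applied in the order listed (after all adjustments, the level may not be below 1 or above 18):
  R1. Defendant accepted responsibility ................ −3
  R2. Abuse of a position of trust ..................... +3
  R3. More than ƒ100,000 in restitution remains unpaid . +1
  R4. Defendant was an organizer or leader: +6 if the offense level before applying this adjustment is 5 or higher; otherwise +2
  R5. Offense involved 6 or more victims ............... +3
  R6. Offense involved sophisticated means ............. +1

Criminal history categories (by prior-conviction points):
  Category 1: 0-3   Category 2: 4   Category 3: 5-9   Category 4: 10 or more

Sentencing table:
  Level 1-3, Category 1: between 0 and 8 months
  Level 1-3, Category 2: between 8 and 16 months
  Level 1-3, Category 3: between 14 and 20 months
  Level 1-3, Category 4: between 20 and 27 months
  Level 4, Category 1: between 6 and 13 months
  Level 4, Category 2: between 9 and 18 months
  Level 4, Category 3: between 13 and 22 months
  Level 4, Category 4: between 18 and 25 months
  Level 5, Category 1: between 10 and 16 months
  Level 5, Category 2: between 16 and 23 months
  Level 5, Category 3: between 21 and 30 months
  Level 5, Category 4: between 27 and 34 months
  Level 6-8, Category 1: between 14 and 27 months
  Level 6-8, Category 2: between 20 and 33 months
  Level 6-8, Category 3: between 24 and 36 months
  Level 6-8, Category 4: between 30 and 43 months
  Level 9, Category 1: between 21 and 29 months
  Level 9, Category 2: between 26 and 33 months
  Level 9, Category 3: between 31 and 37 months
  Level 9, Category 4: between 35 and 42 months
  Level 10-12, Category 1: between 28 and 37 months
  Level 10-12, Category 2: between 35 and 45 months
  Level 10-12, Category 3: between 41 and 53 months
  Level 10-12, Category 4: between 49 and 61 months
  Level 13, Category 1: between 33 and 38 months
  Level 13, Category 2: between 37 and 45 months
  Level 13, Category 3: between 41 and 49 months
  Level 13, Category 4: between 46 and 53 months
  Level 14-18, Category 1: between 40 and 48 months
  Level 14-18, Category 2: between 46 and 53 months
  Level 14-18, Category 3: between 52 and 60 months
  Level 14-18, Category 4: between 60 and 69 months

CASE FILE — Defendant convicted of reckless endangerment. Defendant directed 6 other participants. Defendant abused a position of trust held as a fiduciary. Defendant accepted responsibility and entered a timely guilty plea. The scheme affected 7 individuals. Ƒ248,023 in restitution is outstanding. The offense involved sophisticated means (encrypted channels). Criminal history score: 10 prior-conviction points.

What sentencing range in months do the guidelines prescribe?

Base offense level for reckless endangerment: 11.
R1 applies: 11 − 3 = 8.
R2 applies: 8 + 3 = 11.
R3 applies: 11 + 1 = 12.
R4 applies (level before this adjustment is 12 ≥ 5, so +6): 12 + 6 = 18.
R5 applies: 18 + 3 = 21.
R6 applies: 21 + 1 = 22.
Level 22 exceeds the maximum of 18; capped at 18.
Final offense level: 18.
Criminal history: 10 prior points → Category 4 (10+).
Level 18 falls in the 14-18 band.
Grid: Level 14-18 × Category 4 = 60-69 months.

60-69 months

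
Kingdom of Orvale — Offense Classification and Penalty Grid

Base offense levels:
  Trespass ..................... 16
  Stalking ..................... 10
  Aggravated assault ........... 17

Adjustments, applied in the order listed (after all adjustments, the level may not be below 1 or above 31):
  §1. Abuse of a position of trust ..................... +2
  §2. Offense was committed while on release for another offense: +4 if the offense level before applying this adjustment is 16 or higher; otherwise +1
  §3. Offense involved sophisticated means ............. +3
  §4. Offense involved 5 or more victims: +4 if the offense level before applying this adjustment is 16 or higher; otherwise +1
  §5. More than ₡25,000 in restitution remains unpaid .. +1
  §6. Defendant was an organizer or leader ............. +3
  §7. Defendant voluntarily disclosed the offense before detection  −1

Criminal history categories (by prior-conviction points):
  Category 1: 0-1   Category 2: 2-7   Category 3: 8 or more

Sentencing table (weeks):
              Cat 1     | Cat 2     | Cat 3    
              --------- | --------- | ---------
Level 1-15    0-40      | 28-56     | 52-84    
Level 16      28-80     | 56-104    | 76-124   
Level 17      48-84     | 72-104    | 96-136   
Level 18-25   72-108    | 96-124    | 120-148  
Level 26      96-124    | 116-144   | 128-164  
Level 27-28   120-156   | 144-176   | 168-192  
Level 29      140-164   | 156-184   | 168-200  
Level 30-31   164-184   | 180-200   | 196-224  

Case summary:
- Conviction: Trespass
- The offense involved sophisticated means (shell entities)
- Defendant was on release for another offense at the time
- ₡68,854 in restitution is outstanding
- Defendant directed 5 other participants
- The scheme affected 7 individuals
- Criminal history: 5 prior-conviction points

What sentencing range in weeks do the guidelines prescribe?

180-200 weeks

Base offense level for trespass: 16.
§2 applies (level before this adjustment is 16 ≥ 16, so +4): 16 + 4 = 20.
§3 applies: 20 + 3 = 23.
§4 applies (level before this adjustment is 23 ≥ 16, so +4): 23 + 4 = 27.
§5 applies: 27 + 1 = 28.
§6 applies: 28 + 3 = 31.
§7 does not apply.
Final offense level: 31.
Criminal history: 5 prior points → Category 2 (2-7).
Level 31 falls in the 30-31 band.
Grid: Level 30-31 × Category 2 = 180-200 weeks.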